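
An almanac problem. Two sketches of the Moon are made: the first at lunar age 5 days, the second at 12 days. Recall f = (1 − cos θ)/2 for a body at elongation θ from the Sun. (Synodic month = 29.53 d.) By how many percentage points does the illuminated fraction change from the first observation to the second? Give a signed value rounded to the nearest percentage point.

+66 percentage points

θ₁ = 360° × 5/29.53 = 61.0°, f₁ = (1 − cos θ₁)/2 = 0.257.
θ₂ = 360° × 12/29.53 = 146.3°, f₂ = (1 − cos θ₂)/2 = 0.916.
Change = f₂ − f₁ = +0.659 → +66 percentage points.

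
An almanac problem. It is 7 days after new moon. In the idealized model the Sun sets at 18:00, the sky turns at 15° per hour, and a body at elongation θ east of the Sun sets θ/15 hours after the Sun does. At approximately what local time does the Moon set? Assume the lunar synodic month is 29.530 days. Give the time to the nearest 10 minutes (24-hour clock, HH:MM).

Elongation θ = 360° × 7/29.530 ≈ 85.3°.
The Moon trails the Sun by θ/15 = 85.3/15 ≈ 5.69 hours.
18:00 + 5.689 h ≈ 23:41 → 23:40 to the nearest ten minutes.

23:40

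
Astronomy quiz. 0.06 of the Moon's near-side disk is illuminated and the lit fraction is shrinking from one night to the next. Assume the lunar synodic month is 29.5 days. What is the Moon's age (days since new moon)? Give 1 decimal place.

27.2 days

cos θ = 1 − 2f = 0.880, giving a principal value of 28.4°.
Since the Moon is past full (waning), take the reflex angle: θ = 360° − 28.4° = 331.6°.
At 360°/29.5 d per day, 331.6° corresponds to 27.18 days.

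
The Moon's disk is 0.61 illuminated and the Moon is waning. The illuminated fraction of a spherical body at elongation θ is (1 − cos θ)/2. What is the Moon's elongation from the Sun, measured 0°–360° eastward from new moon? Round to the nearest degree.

Invert f = (1 − cos θ)/2 to get cos θ = 1 − 2(0.61) = -0.220, hence θ₀ = arccos -0.220 = 102.7°.
A waning Moon lies in 180°–360°, so θ = 360° − 102.7° = 257.3°.

257°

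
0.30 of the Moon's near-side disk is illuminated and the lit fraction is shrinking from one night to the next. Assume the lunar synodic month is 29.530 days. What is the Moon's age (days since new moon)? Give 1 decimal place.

Invert f = (1 − cos θ)/2 to get cos θ = 1 − 2(0.30) = 0.400, hence θ₀ = arccos 0.400 = 66.4°.
A waning Moon lies in 180°–360°, so θ = 360° − 66.4° = 293.6°.
Age = 29.530 × 293.6°/360° ≈ 24.08 days.

24.1 days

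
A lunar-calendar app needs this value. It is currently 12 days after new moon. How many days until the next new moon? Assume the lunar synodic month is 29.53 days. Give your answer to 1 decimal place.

The next new moon completes the synodic month: 29.53 − 12 = 17.530 days.

17.5 days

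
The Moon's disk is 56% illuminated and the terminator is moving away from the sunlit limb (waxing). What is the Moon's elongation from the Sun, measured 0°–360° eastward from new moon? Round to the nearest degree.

97°

Invert f = (1 − cos θ)/2 to get cos θ = 1 − 2(0.56) = -0.120, hence θ₀ = arccos -0.120 = 96.9°.
Before full moon the principal value applies: θ = 96.9°.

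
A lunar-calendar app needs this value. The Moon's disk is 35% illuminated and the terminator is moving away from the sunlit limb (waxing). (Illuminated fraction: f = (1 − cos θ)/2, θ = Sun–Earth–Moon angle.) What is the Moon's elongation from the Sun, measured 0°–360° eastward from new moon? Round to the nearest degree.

Invert f = (1 − cos θ)/2 to get cos θ = 1 − 2(0.35) = 0.300, hence θ₀ = arccos 0.300 = 72.5°.
Waxing ⇒ before full, so θ = 72.5°.

73°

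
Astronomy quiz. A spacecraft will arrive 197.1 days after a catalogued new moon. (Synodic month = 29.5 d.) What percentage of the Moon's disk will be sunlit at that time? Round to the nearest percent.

71%

Reduce mod P: 197.1 − 6×29.5 = 20.10 d into the current lunation.
Elongation θ = 360° × 20.10/29.5 ≈ 245.3°.
cos 245.3° = (-0.418), so f = (1 − (-0.418))/2 = 0.709, so 71%.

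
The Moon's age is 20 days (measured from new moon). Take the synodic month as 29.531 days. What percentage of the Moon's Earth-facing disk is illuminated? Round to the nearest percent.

72%

The Moon has covered 20/29.531 of its cycle, so θ ≈ 360° × 20/29.531 = 243.8°.
Illuminated fraction = (1 − cos 243.8°)/2 = (1 − (-0.441))/2 ≈ 0.721, so 72%.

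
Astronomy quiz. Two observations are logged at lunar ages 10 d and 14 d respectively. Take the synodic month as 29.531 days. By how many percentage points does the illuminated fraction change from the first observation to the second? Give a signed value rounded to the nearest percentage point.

+23 pp

θ₁ = 360° × 10/29.531 = 121.9°, f₁ = (1 − cos θ₁)/2 = 0.764.
θ₂ = 360° × 14/29.531 = 170.7°, f₂ = (1 − cos θ₂)/2 = 0.993.
Change = f₂ − f₁ = +0.229 → +23 percentage points.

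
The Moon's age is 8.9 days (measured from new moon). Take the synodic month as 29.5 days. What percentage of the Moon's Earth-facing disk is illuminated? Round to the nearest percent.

The Moon has covered 8.9/29.5 of its cycle, so θ ≈ 360° × 8.9/29.5 = 108.6°.
cos 108.6° = (-0.319), so f = (1 − (-0.319))/2 = 0.660, so 66%.

66%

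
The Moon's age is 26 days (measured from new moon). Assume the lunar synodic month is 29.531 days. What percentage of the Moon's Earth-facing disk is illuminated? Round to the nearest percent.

Phase angle: θ = 360°·(26 d)/(29.531 d) = 317.0°.
With cos θ = 0.731, the lit fraction is (1 − 0.731)/2 ≈ 0.135, so 13%.

13%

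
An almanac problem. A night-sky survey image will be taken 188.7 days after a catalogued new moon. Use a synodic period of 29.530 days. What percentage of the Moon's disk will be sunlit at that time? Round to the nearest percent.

Reduce mod P: 188.7 − 6×29.530 = 11.52 d into the current lunation.
Elongation θ = 360° × 11.52/29.530 ≈ 140.4°.
Illuminated fraction = (1 − cos 140.4°)/2 = (1 − (-0.771))/2 ≈ 0.885, so 89%.

89%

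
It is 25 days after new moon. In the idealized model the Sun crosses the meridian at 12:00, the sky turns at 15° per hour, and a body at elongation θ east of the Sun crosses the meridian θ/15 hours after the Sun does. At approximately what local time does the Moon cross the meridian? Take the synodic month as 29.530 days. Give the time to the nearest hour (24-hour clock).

08:00

Phase angle: θ = 360°·(25 d)/(29.530 d) = 304.8°.
At 15° of sky rotation per hour, 304.8° corresponds to a 20.32 h lag.
12:00 + 20.32 h ≈ 08:19 → 08:00 to the nearest hour.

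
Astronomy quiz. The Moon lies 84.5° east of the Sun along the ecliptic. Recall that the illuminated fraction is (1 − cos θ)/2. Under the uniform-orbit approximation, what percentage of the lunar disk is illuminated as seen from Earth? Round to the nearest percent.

45%

Half-versine of 84.5°: (1 − 0.096)/2 = 0.452, i.e. 45%.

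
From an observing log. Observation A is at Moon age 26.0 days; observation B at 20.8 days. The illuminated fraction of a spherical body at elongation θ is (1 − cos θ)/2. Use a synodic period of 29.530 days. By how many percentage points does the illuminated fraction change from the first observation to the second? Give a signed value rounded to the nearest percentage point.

θ₁ = 360° × 26.0/29.530 = 317.0°, f₁ = (1 − cos θ₁)/2 = 0.135.
θ₂ = 360° × 20.8/29.530 = 253.6°, f₂ = (1 − cos θ₂)/2 = 0.641.
Change = f₂ − f₁ = +0.507 → +51 percentage points.

+51 pp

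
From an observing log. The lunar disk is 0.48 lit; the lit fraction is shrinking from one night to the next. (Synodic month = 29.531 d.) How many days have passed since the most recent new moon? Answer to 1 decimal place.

22.3 days

cos θ = 1 − 2f = 0.040, giving a principal value of 87.7°.
A waning Moon lies in 180°–360°, so θ = 360° − 87.7° = 272.3°.
At 360°/29.531 d per day, 272.3° corresponds to 22.34 days.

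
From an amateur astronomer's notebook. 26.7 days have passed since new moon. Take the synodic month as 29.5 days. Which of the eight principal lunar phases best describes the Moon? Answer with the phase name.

waning crescent

θ ≈ 360° × 26.7/29.5 = 326°, which falls in the waning crescent sector.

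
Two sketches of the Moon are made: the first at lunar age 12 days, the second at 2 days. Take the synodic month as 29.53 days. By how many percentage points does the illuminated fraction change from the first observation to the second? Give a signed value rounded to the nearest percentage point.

-87 percentage points

First observation: θ = 360°·12/29.53 = 146.3°, so f = 0.916.
Second observation: θ = 24.4°, f = 0.045.
Δf = 0.045 − 0.916 = -0.871, i.e. -87 pp.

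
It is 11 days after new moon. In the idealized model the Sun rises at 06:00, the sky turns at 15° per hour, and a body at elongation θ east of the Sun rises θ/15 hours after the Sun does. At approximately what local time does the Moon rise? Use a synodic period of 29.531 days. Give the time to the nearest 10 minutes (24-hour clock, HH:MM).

15:00

Phase angle: θ = 360°·(11 d)/(29.531 d) = 134.1°.
Delay after the Sun = 134.1° / (15°/h) ≈ 8.94 h.
06:00 + 8.940 h ≈ 14:56 → 15:00 to the nearest ten minutes.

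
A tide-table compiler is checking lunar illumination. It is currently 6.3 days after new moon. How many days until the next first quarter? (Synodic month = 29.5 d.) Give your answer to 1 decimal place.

First quarter occurs at elongation 90°, i.e. at age 29.5 × 90/360 = 7.375 d.
That is 7.375 − 6.3 = 1.075 days ahead.

1.1 days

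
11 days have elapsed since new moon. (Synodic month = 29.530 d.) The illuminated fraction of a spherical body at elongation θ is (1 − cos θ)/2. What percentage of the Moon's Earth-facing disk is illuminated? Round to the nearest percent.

85%

The Moon has covered 11/29.530 of its cycle, so θ ≈ 360° × 11/29.530 = 134.1°.
With cos θ = (-0.696), the lit fraction is (1 − (-0.696))/2 ≈ 0.848, so 85%.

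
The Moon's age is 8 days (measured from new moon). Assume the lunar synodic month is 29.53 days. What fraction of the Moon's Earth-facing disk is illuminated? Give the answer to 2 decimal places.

The Moon has covered 8/29.53 of its cycle, so θ ≈ 360° × 8/29.53 = 97.5°.
With cos θ = (-0.131), the lit fraction is (1 − (-0.131))/2 ≈ 0.566.

0.57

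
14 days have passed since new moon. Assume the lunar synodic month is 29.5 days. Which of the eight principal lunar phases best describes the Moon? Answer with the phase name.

θ ≈ 360° × 14/29.5 = 171°, which falls in the full moon sector.

full moon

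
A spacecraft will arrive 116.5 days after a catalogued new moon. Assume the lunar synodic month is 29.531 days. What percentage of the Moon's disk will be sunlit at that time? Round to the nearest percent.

Reduce mod P: 116.5 − 3×29.531 = 27.91 d into the current lunation.
The Moon has covered 27.91/29.531 of its cycle, so θ ≈ 360° × 27.91/29.531 = 340.2°.
cos 340.2° = 0.941, so f = (1 − 0.941)/2 = 0.030, so 3%.

3%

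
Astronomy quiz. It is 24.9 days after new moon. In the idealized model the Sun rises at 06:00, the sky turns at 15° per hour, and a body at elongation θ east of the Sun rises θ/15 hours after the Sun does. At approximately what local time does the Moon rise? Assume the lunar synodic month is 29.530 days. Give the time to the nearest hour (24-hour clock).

Phase angle: θ = 360°·(24.9 d)/(29.530 d) = 303.6°.
Delay after the Sun = 303.6° / (15°/h) ≈ 20.24 h.
06:00 + 20.24 h ≈ 02:14 → 02:00 to the nearest hour.

02:00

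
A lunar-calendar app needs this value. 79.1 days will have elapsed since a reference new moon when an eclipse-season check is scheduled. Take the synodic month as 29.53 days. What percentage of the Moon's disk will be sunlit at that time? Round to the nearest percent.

Reduce mod P: 79.1 − 2×29.53 = 20.04 d into the current lunation.
The Moon has covered 20.04/29.53 of its cycle, so θ ≈ 360° × 20.04/29.53 = 244.3°.
cos 244.3° = (-0.434), so f = (1 − (-0.434))/2 = 0.717, so 72%.

72%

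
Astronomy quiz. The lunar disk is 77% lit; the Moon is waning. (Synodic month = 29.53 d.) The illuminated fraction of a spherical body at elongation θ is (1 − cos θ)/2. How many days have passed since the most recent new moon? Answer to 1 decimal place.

19.5 days

Invert f = (1 − cos θ)/2 to get cos θ = 1 − 2(0.77) = -0.540, hence θ₀ = arccos -0.540 = 122.7°.
Waning ⇒ past full, so θ = 360° − 122.7° = 237.3°.
At 360°/29.53 d per day, 237.3° corresponds to 19.47 days.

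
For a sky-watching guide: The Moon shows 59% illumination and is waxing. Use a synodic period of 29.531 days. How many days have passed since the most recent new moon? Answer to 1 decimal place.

cos θ = 1 − 2f = -0.180, giving a principal value of 100.4°.
Waxing ⇒ before full, so θ = 100.4°.
At 360°/29.531 d per day, 100.4° corresponds to 8.23 days.

8.2 days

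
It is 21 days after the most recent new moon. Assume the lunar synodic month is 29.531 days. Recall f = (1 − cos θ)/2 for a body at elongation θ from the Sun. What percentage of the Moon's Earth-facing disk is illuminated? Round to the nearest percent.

62%

Phase angle: θ = 360°·(21 d)/(29.531 d) = 256.0°.
Illuminated fraction = (1 − cos 256.0°)/2 = (1 − (-0.242))/2 ≈ 0.621, so 62%.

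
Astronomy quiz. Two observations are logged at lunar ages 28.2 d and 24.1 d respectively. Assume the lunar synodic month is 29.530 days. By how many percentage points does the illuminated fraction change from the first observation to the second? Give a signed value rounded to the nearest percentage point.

θ₁ = 360° × 28.2/29.530 = 343.8°, f₁ = (1 − cos θ₁)/2 = 0.020.
θ₂ = 360° × 24.1/29.530 = 293.8°, f₂ = (1 − cos θ₂)/2 = 0.298.
Change = f₂ − f₁ = +0.278 → +28 percentage points.

+28 pp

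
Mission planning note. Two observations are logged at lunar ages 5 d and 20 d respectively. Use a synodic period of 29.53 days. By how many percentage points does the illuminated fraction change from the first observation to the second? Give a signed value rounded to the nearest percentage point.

First observation: θ = 360°·5/29.53 = 61.0°, so f = 0.257.
Second observation: θ = 243.8°, f = 0.721.
Δf = 0.721 − 0.257 = +0.463, i.e. +46 pp.

+46 percentage points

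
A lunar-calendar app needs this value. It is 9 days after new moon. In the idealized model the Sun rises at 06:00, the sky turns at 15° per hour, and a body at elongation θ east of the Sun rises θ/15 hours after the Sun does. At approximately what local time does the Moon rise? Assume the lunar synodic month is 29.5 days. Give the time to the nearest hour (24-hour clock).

The Moon has covered 9/29.5 of its cycle, so θ ≈ 360° × 9/29.5 = 109.8°.
Delay after the Sun = 109.8° / (15°/h) ≈ 7.32 h.
06:00 + 7.32 h ≈ 13:19 → 13:00 to the nearest hour.

13:00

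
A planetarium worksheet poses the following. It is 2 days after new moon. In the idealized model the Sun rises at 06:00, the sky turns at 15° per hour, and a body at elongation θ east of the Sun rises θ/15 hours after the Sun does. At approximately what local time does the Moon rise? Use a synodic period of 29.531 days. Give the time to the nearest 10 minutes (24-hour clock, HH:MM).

07:40

Phase angle: θ = 360°·(2 d)/(29.531 d) = 24.4°.
Delay after the Sun = 24.4° / (15°/h) ≈ 1.63 h.
06:00 + 1.625 h ≈ 07:38 → 07:40 to the nearest ten minutes.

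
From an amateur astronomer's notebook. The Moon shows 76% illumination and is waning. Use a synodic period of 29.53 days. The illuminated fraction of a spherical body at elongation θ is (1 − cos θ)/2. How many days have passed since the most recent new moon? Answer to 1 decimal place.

Invert f = (1 − cos θ)/2 to get cos θ = 1 − 2(0.76) = -0.520, hence θ₀ = arccos -0.520 = 121.3°.
Since the Moon is past full (waning), take the reflex angle: θ = 360° − 121.3° = 238.7°.
Age = 29.53 × 238.7°/360° ≈ 19.58 days.

19.6 days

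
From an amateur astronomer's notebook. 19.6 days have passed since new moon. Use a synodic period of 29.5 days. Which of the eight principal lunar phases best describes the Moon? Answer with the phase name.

At 19.6/29.5 of the cycle, θ ≈ 239° — the waning gibbous range.

waning gibbous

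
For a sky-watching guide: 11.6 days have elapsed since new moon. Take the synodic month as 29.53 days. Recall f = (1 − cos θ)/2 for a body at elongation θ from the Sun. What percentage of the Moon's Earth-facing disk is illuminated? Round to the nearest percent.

89%

The Moon has covered 11.6/29.53 of its cycle, so θ ≈ 360° × 11.6/29.53 = 141.4°.
cos 141.4° = (-0.782), so f = (1 − (-0.782))/2 = 0.891, so 89%.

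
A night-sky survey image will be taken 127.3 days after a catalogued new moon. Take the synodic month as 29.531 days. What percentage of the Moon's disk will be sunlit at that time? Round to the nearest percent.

127.3/29.531 = 4.311 lunations, so 4 complete cycles and 9.18 d into the next.
Elongation θ = 360° × 9.18/29.531 ≈ 111.9°.
With cos θ = (-0.372), the lit fraction is (1 − (-0.372))/2 ≈ 0.686, so 69%.

69%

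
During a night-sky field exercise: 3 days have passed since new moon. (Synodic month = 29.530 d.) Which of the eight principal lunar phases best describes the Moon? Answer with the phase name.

θ ≈ 360° × 3/29.530 = 37°, which falls in the waxing crescent sector.

waxing crescent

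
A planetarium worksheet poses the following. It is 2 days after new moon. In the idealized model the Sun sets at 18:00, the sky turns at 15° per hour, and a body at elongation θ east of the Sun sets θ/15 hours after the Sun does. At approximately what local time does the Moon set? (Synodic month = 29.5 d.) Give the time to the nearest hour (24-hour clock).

20:00

Phase angle: θ = 360°·(2 d)/(29.5 d) = 24.4°.
Delay after the Sun = 24.4° / (15°/h) ≈ 1.63 h.
18:00 + 1.63 h ≈ 19:38 → 20:00 to the nearest hour.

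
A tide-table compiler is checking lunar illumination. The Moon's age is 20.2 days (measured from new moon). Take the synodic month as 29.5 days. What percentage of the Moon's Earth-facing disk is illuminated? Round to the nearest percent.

70%

Phase angle: θ = 360°·(20.2 d)/(29.5 d) = 246.5°.
With cos θ = (-0.399), the lit fraction is (1 − (-0.399))/2 ≈ 0.699, so 70%.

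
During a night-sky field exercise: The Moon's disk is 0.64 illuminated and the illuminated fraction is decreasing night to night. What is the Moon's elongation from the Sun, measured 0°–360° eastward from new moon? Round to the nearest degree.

Invert f = (1 − cos θ)/2 to get cos θ = 1 − 2(0.64) = -0.280, hence θ₀ = arccos -0.280 = 106.3°.
A waning Moon lies in 180°–360°, so θ = 360° − 106.3° = 253.7°.

254°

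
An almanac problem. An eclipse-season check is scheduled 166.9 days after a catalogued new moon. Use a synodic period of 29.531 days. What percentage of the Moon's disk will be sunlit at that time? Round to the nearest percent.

79%

166.9/29.531 = 5.652 lunations, so 5 complete cycles and 19.25 d into the next.
Elongation θ = 360° × 19.25/29.531 ≈ 234.6°.
With cos θ = (-0.579), the lit fraction is (1 − (-0.579))/2 ≈ 0.790, so 79%.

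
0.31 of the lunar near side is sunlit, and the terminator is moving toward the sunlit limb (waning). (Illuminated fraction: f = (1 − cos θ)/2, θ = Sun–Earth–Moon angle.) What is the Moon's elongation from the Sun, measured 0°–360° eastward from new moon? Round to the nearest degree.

cos θ = 1 − 2f = 0.380, giving a principal value of 67.7°.
Since the Moon is past full (waning), take the reflex angle: θ = 360° − 67.7° = 292.3°.

292°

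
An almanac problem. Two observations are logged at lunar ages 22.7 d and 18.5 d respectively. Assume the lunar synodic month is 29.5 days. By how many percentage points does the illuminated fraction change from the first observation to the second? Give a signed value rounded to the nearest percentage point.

+41 pp

θ₁ = 360° × 22.7/29.5 = 277.0°, f₁ = (1 − cos θ₁)/2 = 0.439.
θ₂ = 360° × 18.5/29.5 = 225.8°, f₂ = (1 − cos θ₂)/2 = 0.849.
Change = f₂ − f₁ = +0.410 → +41 percentage points.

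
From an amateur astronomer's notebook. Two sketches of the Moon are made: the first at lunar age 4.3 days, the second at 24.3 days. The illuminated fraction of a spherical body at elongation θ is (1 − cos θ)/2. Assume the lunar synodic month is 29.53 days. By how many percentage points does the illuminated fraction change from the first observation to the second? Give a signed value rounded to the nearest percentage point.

+8 pp

θ₁ = 360° × 4.3/29.53 = 52.4°, f₁ = (1 − cos θ₁)/2 = 0.195.
θ₂ = 360° × 24.3/29.53 = 296.2°, f₂ = (1 − cos θ₂)/2 = 0.279.
Change = f₂ − f₁ = +0.084 → +8 percentage points.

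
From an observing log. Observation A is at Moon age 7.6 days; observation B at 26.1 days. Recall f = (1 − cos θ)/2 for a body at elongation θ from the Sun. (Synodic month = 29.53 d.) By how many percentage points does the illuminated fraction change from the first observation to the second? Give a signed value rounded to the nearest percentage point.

First observation: θ = 360°·7.6/29.53 = 92.7°, so f = 0.523.
Second observation: θ = 318.2°, f = 0.127.
Δf = 0.127 − 0.523 = -0.396, i.e. -40 pp.

-40 pp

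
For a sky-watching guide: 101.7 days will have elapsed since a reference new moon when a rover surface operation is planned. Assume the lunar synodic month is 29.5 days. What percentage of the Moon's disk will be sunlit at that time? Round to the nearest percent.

97%

101.7/29.5 = 3.447 lunations, so 3 complete cycles and 13.20 d into the next.
Phase angle: θ = 360°·(13.20 d)/(29.5 d) = 161.1°.
With cos θ = (-0.946), the lit fraction is (1 − (-0.946))/2 ≈ 0.973, so 97%.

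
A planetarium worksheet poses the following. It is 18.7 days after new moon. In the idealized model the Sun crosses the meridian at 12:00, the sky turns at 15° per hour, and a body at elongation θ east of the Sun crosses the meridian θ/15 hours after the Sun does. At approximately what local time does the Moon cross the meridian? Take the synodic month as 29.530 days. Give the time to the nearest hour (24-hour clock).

03:00

Elongation θ = 360° × 18.7/29.530 ≈ 228.0°.
At 15° of sky rotation per hour, 228.0° corresponds to a 15.20 h lag.
12:00 + 15.20 h ≈ 03:12 → 03:00 to the nearest hour.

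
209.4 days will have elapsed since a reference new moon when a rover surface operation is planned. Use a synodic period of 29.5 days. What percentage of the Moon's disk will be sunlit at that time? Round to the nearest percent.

Reduce mod P: 209.4 − 7×29.5 = 2.90 d into the current lunation.
Elongation θ = 360° × 2.90/29.5 ≈ 35.4°.
With cos θ = 0.815, the lit fraction is (1 − 0.815)/2 ≈ 0.092, so 9%.

9%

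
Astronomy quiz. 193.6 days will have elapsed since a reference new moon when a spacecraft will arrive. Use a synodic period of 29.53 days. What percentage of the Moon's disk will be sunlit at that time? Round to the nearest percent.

Reduce mod P: 193.6 − 6×29.53 = 16.42 d into the current lunation.
Elongation θ = 360° × 16.42/29.53 ≈ 200.2°.
cos 200.2° = (-0.939), so f = (1 − (-0.939))/2 = 0.969, so 97%.

97%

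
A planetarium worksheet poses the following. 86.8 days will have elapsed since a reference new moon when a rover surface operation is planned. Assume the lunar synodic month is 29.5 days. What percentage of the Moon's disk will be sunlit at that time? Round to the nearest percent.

3%

86.8/29.5 = 2.942 lunations, so 2 complete cycles and 27.80 d into the next.
Phase angle: θ = 360°·(27.80 d)/(29.5 d) = 339.3°.
cos 339.3° = 0.935, so f = (1 − 0.935)/2 = 0.032, so 3%.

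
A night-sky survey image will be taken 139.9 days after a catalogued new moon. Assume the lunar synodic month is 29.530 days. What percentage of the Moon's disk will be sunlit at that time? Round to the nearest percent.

Reduce mod P: 139.9 − 4×29.530 = 21.78 d into the current lunation.
The Moon has covered 21.78/29.530 of its cycle, so θ ≈ 360° × 21.78/29.530 = 265.5°.
cos 265.5° = (-0.078), so f = (1 − (-0.078))/2 = 0.539, so 54%.

54%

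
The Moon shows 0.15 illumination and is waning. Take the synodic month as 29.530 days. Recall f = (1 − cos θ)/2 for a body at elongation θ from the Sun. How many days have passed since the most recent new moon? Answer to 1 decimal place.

From f = (1 − cos θ)/2: cos θ = 1 − 2×0.15 = 0.700; arccos → 45.6°.
Since the Moon is past full (waning), take the reflex angle: θ = 360° − 45.6° = 314.4°.
Age = 29.530 × 314.4°/360° ≈ 25.79 days.

25.8 days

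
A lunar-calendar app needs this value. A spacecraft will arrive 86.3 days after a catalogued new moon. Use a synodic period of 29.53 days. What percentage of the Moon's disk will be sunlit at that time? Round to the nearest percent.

6%

86.3 d spans 2 complete synodic months (2 × 29.53 = 59.06 d) plus 27.24 d.
The Moon has covered 27.24/29.53 of its cycle, so θ ≈ 360° × 27.24/29.53 = 332.1°.
cos 332.1° = 0.884, so f = (1 − 0.884)/2 = 0.058, so 6%.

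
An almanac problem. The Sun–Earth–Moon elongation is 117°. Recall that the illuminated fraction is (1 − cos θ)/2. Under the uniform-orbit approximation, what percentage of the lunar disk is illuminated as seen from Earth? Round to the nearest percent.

73%

cos 117° = (-0.454), so f = (1 − (-0.454))/2 = 0.727, i.e. 73%.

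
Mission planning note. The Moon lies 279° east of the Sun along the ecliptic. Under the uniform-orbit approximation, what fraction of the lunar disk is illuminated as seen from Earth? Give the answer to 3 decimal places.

f = (1 − cos 279°)/2 = (1 − 0.156)/2 ≈ 0.422.

0.422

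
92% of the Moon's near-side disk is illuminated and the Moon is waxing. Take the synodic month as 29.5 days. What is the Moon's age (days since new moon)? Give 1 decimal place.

12.1 days

cos θ = 1 − 2f = -0.840, giving a principal value of 147.1°.
The Moon is waxing (0°–180°), so θ = 147.1° directly.
That fraction of the synodic month is 147.1/360 × 29.5 d ≈ 12.06 d.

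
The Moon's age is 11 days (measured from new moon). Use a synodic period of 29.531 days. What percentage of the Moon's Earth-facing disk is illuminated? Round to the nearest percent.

85%

The Moon has covered 11/29.531 of its cycle, so θ ≈ 360° × 11/29.531 = 134.1°.
cos 134.1° = (-0.696), so f = (1 − (-0.696))/2 = 0.848, so 85%.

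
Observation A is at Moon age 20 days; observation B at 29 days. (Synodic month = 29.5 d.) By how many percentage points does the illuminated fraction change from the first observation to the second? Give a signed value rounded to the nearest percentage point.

-72 pp

First observation: θ = 360°·20/29.5 = 244.1°, so f = 0.719.
Second observation: θ = 353.9°, f = 0.003.
Δf = 0.003 − 0.719 = -0.716, i.e. -72 pp.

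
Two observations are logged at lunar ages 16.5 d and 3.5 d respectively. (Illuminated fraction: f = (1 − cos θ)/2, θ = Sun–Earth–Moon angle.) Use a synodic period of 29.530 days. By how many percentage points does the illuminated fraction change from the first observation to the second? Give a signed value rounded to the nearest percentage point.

First observation: θ = 360°·16.5/29.530 = 201.2°, so f = 0.966.
Second observation: θ = 42.7°, f = 0.132.
Δf = 0.132 − 0.966 = -0.834, i.e. -83 pp.

-83 percentage points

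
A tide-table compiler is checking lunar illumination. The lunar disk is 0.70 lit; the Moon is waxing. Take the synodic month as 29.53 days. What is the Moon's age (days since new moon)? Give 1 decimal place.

From f = (1 − cos θ)/2: cos θ = 1 − 2×0.70 = -0.400; arccos → 113.6°.
Waxing ⇒ before full, so θ = 113.6°.
At 360°/29.53 d per day, 113.6° corresponds to 9.32 days.

9.3 days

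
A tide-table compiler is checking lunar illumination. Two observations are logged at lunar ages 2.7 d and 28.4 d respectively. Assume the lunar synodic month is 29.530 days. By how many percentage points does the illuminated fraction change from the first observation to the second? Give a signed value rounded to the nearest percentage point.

-7 percentage points

First observation: θ = 360°·2.7/29.530 = 32.9°, so f = 0.080.
Second observation: θ = 346.2°, f = 0.014.
Δf = 0.014 − 0.080 = -0.066, i.e. -7 pp.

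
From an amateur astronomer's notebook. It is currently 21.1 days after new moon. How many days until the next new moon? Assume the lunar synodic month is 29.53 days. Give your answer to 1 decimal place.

8.4 days

The next new moon completes the synodic month: 29.53 − 21.1 = 8.430 days.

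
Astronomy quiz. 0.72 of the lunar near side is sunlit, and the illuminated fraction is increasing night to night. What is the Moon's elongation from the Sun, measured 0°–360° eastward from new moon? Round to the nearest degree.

cos θ = 1 − 2f = -0.440, giving a principal value of 116.1°.
The Moon is waxing (0°–180°), so θ = 116.1° directly.

116°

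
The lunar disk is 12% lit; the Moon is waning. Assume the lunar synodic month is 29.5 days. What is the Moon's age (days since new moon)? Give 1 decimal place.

26.2 days

cos θ = 1 − 2f = 0.760, giving a principal value of 40.5°.
A waning Moon lies in 180°–360°, so θ = 360° − 40.5° = 319.5°.
Age = 29.5 × 319.5°/360° ≈ 26.18 days.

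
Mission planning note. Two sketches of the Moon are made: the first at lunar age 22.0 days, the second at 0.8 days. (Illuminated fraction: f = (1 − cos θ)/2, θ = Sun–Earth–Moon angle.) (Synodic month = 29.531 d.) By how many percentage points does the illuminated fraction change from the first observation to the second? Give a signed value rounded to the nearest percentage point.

-51 pp

First observation: θ = 360°·22.0/29.531 = 268.2°, so f = 0.516.
Second observation: θ = 9.8°, f = 0.007.
Δf = 0.007 − 0.516 = -0.509, i.e. -51 pp.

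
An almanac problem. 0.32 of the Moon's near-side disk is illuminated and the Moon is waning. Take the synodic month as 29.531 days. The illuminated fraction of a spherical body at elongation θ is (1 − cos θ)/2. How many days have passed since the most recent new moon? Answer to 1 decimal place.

From f = (1 − cos θ)/2: cos θ = 1 − 2×0.32 = 0.360; arccos → 68.9°.
Since the Moon is past full (waning), take the reflex angle: θ = 360° − 68.9° = 291.1°.
That fraction of the synodic month is 291.1/360 × 29.531 d ≈ 23.88 d.

23.9 days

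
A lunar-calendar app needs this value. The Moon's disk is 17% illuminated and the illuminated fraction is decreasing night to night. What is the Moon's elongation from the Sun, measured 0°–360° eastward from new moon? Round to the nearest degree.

Invert f = (1 − cos θ)/2 to get cos θ = 1 − 2(0.17) = 0.660, hence θ₀ = arccos 0.660 = 48.7°.
Since the Moon is past full (waning), take the reflex angle: θ = 360° − 48.7° = 311.3°.

311°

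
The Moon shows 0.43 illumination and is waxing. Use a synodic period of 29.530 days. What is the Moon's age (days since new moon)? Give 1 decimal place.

6.7 days

cos θ = 1 − 2f = 0.140, giving a principal value of 82.0°.
The Moon is waxing (0°–180°), so θ = 82.0° directly.
That fraction of the synodic month is 82.0/360 × 29.530 d ≈ 6.72 d.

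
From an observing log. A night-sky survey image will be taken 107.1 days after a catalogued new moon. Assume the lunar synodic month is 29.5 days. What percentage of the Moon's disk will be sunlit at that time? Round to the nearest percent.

84%

Reduce mod P: 107.1 − 3×29.5 = 18.60 d into the current lunation.
Phase angle: θ = 360°·(18.60 d)/(29.5 d) = 227.0°.
With cos θ = (-0.682), the lit fraction is (1 − (-0.682))/2 ≈ 0.841, so 84%.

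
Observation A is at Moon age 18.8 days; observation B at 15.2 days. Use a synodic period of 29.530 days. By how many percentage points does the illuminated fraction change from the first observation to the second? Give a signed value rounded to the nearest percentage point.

+17 pp

First observation: θ = 360°·18.8/29.530 = 229.2°, so f = 0.827.
Second observation: θ = 185.3°, f = 0.998.
Δf = 0.998 − 0.827 = +0.171, i.e. +17 pp.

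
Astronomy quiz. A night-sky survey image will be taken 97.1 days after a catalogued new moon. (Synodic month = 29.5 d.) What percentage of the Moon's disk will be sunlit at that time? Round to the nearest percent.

Reduce mod P: 97.1 − 3×29.5 = 8.60 d into the current lunation.
Elongation θ = 360° × 8.60/29.5 ≈ 104.9°.
cos 104.9° = (-0.258), so f = (1 − (-0.258))/2 = 0.629, so 63%.

63%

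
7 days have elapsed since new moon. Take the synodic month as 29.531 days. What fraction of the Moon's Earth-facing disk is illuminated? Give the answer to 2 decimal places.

The Moon has covered 7/29.531 of its cycle, so θ ≈ 360° × 7/29.531 = 85.3°.
Illuminated fraction = (1 − cos 85.3°)/2 = (1 − 0.081)/2 ≈ 0.459.

0.46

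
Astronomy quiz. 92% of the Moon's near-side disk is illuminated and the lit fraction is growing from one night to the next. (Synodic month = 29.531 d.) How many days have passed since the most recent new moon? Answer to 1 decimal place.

12.1 days

Invert f = (1 − cos θ)/2 to get cos θ = 1 − 2(0.92) = -0.840, hence θ₀ = arccos -0.840 = 147.1°.
Waxing ⇒ before full, so θ = 147.1°.
At 360°/29.531 d per day, 147.1° corresponds to 12.07 days.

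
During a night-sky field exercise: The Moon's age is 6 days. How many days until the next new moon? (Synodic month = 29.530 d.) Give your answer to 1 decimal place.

23.5 days

The next new moon completes the synodic month: 29.530 − 6 = 23.530 days.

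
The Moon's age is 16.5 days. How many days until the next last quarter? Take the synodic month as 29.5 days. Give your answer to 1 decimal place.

5.6 days

Last quarter is 0.75 of the way through the cycle: age 0.75 × 29.5 = 22.125 d.
That is 22.125 − 16.5 = 5.625 days ahead.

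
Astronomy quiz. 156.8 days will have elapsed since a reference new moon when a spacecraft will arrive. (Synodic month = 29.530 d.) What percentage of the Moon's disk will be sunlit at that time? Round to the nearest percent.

68%

156.8/29.530 = 5.310 lunations, so 5 complete cycles and 9.15 d into the next.
The Moon has covered 9.15/29.530 of its cycle, so θ ≈ 360° × 9.15/29.530 = 111.5°.
cos 111.5° = (-0.367), so f = (1 − (-0.367))/2 = 0.684, so 68%.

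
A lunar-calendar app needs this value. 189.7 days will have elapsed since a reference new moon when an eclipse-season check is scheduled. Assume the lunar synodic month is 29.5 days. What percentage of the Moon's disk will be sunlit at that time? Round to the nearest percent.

189.7 d spans 6 complete synodic months (6 × 29.5 = 177.00 d) plus 12.70 d.
Elongation θ = 360° × 12.70/29.5 ≈ 155.0°.
Illuminated fraction = (1 − cos 155.0°)/2 = (1 − (-0.906))/2 ≈ 0.953, so 95%.

95%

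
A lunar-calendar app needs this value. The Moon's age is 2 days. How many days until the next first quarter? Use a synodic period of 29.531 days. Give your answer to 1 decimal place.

First quarter occurs at elongation 90°, i.e. at age 29.531 × 90/360 = 7.383 d.
So 5.383 days remain (7.383 − 2).

5.4 days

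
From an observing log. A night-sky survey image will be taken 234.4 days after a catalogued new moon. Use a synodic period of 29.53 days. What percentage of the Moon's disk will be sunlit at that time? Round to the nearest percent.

4%

234.4/29.53 = 7.938 lunations, so 7 complete cycles and 27.69 d into the next.
Phase angle: θ = 360°·(27.69 d)/(29.53 d) = 337.6°.
Illuminated fraction = (1 − cos 337.6°)/2 = (1 − 0.924)/2 ≈ 0.038, so 4%.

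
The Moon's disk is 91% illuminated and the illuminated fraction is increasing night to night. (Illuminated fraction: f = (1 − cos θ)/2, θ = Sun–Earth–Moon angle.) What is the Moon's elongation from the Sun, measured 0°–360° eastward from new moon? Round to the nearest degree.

145°

From f = (1 − cos θ)/2: cos θ = 1 − 2×0.91 = -0.820; arccos → 145.1°.
Before full moon the principal value applies: θ = 145.1°.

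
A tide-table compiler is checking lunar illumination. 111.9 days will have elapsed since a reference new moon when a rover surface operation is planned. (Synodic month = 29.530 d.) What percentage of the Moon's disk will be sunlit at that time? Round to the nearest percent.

38%

Reduce mod P: 111.9 − 3×29.530 = 23.31 d into the current lunation.
Phase angle: θ = 360°·(23.31 d)/(29.530 d) = 284.2°.
With cos θ = 0.245, the lit fraction is (1 − 0.245)/2 ≈ 0.378, so 38%.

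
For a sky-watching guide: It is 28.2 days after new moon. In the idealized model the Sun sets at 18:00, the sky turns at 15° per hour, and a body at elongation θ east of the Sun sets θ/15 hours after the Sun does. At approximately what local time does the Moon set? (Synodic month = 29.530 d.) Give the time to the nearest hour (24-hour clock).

The Moon has covered 28.2/29.530 of its cycle, so θ ≈ 360° × 28.2/29.530 = 343.8°.
Delay after the Sun = 343.8° / (15°/h) ≈ 22.92 h.
18:00 + 22.92 h ≈ 16:55 → 17:00 to the nearest hour.

17:00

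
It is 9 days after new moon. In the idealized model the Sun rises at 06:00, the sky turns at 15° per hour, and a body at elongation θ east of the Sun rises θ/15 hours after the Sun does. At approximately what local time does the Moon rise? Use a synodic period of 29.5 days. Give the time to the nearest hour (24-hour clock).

13:00

The Moon has covered 9/29.5 of its cycle, so θ ≈ 360° × 9/29.5 = 109.8°.
The Moon trails the Sun by θ/15 = 109.8/15 ≈ 7.32 hours.
06:00 + 7.32 h ≈ 13:19 → 13:00 to the nearest hour.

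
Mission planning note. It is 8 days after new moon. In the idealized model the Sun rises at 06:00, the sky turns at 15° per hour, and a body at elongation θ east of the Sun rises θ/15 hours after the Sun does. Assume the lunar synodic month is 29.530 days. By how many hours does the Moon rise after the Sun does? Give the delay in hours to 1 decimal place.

6.5 h

Phase angle: θ = 360°·(8 d)/(29.530 d) = 97.5°.
The Moon trails the Sun by θ/15 = 97.5/15 ≈ 6.50 hours.
So the Moon rises 6.50 h after the Sun.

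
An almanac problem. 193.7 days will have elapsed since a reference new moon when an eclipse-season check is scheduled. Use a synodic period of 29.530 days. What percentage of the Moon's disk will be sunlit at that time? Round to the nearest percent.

193.7 d spans 6 complete synodic months (6 × 29.530 = 177.18 d) plus 16.52 d.
Phase angle: θ = 360°·(16.52 d)/(29.530 d) = 201.4°.
cos 201.4° = (-0.931), so f = (1 − (-0.931))/2 = 0.966, so 97%.

97%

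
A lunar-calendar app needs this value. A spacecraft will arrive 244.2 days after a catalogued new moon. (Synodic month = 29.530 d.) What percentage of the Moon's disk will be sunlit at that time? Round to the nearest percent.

56%

Reduce mod P: 244.2 − 8×29.530 = 7.96 d into the current lunation.
Elongation θ = 360° × 7.96/29.530 ≈ 97.0°.
Illuminated fraction = (1 − cos 97.0°)/2 = (1 − (-0.123))/2 ≈ 0.561, so 56%.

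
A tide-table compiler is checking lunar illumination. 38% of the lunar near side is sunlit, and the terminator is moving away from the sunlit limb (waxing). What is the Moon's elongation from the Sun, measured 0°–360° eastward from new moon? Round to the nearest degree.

Invert f = (1 − cos θ)/2 to get cos θ = 1 − 2(0.38) = 0.240, hence θ₀ = arccos 0.240 = 76.1°.
Before full moon the principal value applies: θ = 76.1°.

76°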